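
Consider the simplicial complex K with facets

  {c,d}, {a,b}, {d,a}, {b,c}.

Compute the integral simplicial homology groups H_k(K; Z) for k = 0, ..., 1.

H_0 = Z,  H_1 = Z.

Fix the vertex order a < b < c < d and write every simplex with vertices in increasing order. Then dim K = 1 and the simplices of K are:

  0-simplices (4): a, b, c, d
  1-simplices (4): ab, ad, bc, cd

so the chain groups are C_0 ≅ Z^4, C_1 ≅ Z^4.

∂_1: C_1 → C_0 maps an edge to its endpoints' difference, ∂[p,q] = q − p. For instance
  ∂bc = c − b.
This gives a 4×4 integer matrix of rank 3; reducing to Smith normal form yields diagonal entries (1,1,1).

Now H_k = ker ∂_k / im ∂_{k+1}, so:

  H_0: rank C_0 − rank ∂_1 = 4 − 3 = 1, and the invariant factors of ∂_1 are all 1, so H_0 ≅ Z.
  H_1: rank ker ∂_1 − rank ∂_2 = (4 − 3) − 0 = 1, and there is no ∂_2, so H_1 ≅ Z.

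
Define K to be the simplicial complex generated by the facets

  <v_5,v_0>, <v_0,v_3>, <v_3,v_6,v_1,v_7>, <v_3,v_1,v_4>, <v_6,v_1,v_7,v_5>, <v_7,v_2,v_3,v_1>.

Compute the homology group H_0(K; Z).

Take the total order v_0 < v_1 < v_2 < v_3 < v_4 < v_5 < v_6 < v_7 on the vertex set. Then K (dimension 3) consists of the simplices:

  0-simplices (8): [v_0], [v_1], [v_2], [v_3], [v_4], [v_5], [v_6], [v_7]
  1-simplices (16): (16 of them)
  2-simplices (11): (11 of them)
  3-simplices (3): [v_1,v_2,v_3,v_7], [v_1,v_3,v_6,v_7], [v_1,v_5,v_6,v_7]

so the chain groups are C_0 ≅ Z^8, C_1 ≅ Z^16, C_2 ≅ Z^11, C_3 ≅ Z^3.

The boundary map ∂_1: C_1 → C_0 maps an edge to its endpoints' difference, ∂[p,q] = q − p.
As a 8×16 matrix over Z this has rank 7, with invariant factors (1,1,1,1,1,1,1).

∂_2: C_2 → C_1 sends each 2-simplex [p,q,r] to [q,r] − [p,r] + [p,q]. For instance
  ∂[v_1,v_3,v_6] = [v_3,v_6] − [v_1,v_6] + [v_1,v_3],
  ∂[v_1,v_6,v_7] = [v_6,v_7] − [v_1,v_7] + [v_1,v_6].
The resulting 16×11 matrix has rank 8, and its Smith normal form has invariant factors (1,1,1,1,1,1,1,1).

Boundary ∂_3: C_3 → C_2 sends each 3-simplex σ to the alternating sum Σ_i (−1)^i (σ with its i-th vertex removed). For instance
  ∂[v_1,v_3,v_6,v_7] = [v_3,v_6,v_7] − [v_1,v_6,v_7] + [v_1,v_3,v_7] − [v_1,v_3,v_6],
  ∂[v_1,v_5,v_6,v_7] = [v_5,v_6,v_7] − [v_1,v_6,v_7] + [v_1,v_5,v_7] − [v_1,v_5,v_6].
This gives a 11×3 integer matrix of rank 3; reducing to Smith normal form yields diagonal entries (1,1,1).

From H_k ≅ ker(∂_k) / im(∂_{k+1}) we obtain:

  H_0: rank C_0 − rank ∂_1 = 8 − 7 = 1, and the invariant factors of ∂_1 are all 1, so H_0 ≅ Z.

H_0 ≅ Z.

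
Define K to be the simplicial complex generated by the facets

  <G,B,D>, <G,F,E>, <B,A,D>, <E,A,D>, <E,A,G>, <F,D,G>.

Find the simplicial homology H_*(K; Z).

Fix the vertex order A < B < D < E < F < G and write every simplex with vertices in increasing order. Then dim K = 2 and the simplices of K are:

  0-simplices (6): A, B, D, E, F, G
  1-simplices (12): AB, AD, AE, AG, BD, BG, DE, DF, DG, EF, EG, FG
  2-simplices (6): ABD, ADE, AEG, BDG, DFG, EFG

Hence C_0 ≅ Z^6, C_1 ≅ Z^12, C_2 ≅ Z^6.

The boundary map ∂_1: C_1 → C_0 is given by ∂[p,q] = [q] − [p].
This gives a 6×12 integer matrix of rank 5; reducing to Smith normal form yields diagonal entries (1,1,1,1,1).

∂_2: C_2 → C_1 sends each 2-simplex [p,q,r] to [q,r] − [p,r] + [p,q]. For instance
  ∂ABD = BD − AD + AB,
  ∂EFG = FG − EG + EF.
As a 12×6 matrix over Z this has rank 6, with invariant factors (1,1,1,1,1,1).

From H_k ≅ ker(∂_k) / im(∂_{k+1}) we obtain:

  H_0: rank C_0 − rank ∂_1 = 6 − 5 = 1, and the invariant factors of ∂_1 are all 1, so H_0 = Z.
  H_1: rank ker ∂_1 − rank ∂_2 = (12 − 5) − 6 = 1, and the invariant factors of ∂_2 are all 1, so H_1 = Z.
  H_2: rank ker ∂_2 − rank ∂_3 = (6 − 6) − 0 = 0, and there is no ∂_3, so H_2 = 0.

As a check, the Euler characteristic is 6 − 12 + 6 = 0, which agrees with 1 − 1 + 0 = 0.
(K is a triangulation of the cylinder S^1 x I.)

H_0 ≅ Z,  H_1 ≅ Z,  H_2 = 0.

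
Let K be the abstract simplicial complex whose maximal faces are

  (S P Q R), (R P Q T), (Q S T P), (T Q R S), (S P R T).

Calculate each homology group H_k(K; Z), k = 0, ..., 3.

Order the vertices as P < Q < R < S < T. Listing each simplex with vertices in this order, K has dimension 3 with simplices:

  0-simplices (5): P, Q, R, S, T
  1-simplices (10): PQ, PR, PS, PT, QR, QS, QT, RS, RT, ST
  2-simplices (10): PQR, PQS, PQT, PRS, PRT, PST, QRS, QRT, QST, RST
  3-simplices (5): PQRS, PQRT, PQST, PRST, QRST

giving chain groups C_0 ≅ Z^5, C_1 ≅ Z^10, C_2 ≅ Z^10, C_3 ≅ Z^5.

∂_1: C_1 → C_0 maps an edge to its endpoints' difference, ∂[p,q] = q − p. For instance
  ∂RS = S − R.
The 5×10 boundary matrix has rank 4 and Smith normal form diag(1,1,1,1).

∂_2: C_2 → C_1 maps a triangle to the signed sum of its edges. For instance
  ∂QST = ST − QT + QS,
  ∂PRS = RS − PS + PR.
The resulting 10×10 matrix has rank 6, and its Smith normal form has invariant factors (1,1,1,1,1,1).

∂_3: C_3 → C_2 sends each 3-simplex σ to the alternating sum Σ_i (−1)^i (σ with its i-th vertex removed). For instance
  ∂QRST = RST − QST + QRT − QRS,
  ∂PQRT = QRT − PRT + PQT − PQR.
This gives a 10×5 integer matrix of rank 4; reducing to Smith normal form yields diagonal entries (1,1,1,1).

From H_k ≅ ker(∂_k) / im(∂_{k+1}) we obtain:

  H_0: rank C_0 − rank ∂_1 = 5 − 4 = 1, and the invariant factors of ∂_1 are all 1, so H_0 ≅ Z.
  H_1: rank ker ∂_1 − rank ∂_2 = (10 − 4) − 6 = 0, and the invariant factors of ∂_2 are all 1, so H_1 ≅ 0.
  H_2: rank ker ∂_2 − rank ∂_3 = (10 − 6) − 4 = 0, and the invariant factors of ∂_3 are all 1, so H_2 ≅ 0.
  H_3: rank ker ∂_3 − rank ∂_4 = (5 − 4) − 0 = 1, and there is no ∂_4, so H_3 ≅ Z.

As a check, the Euler characteristic is 5 − 10 + 10 − 5 = 0, which agrees with 1 − 0 + 0 − 1 = 0.

H_0 = Z,  H_1 = 0,  H_2 = 0,  H_3 = Z.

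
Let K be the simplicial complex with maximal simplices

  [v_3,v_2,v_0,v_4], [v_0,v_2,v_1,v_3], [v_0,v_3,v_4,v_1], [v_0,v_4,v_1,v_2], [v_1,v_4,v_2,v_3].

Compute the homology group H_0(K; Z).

H_0 = Z.

Take the total order v_0 < v_1 < v_2 < v_3 < v_4 on the vertex set. Then K (dimension 3) consists of the simplices:

  0-simplices (5): [v_0], [v_1], [v_2], [v_3], [v_4]
  1-simplices (10): [v_0,v_1], [v_0,v_2], [v_0,v_3], [v_0,v_4], [v_1,v_2], [v_1,v_3], [v_1,v_4], [v_2,v_3], [v_2,v_4], [v_3,v_4]
  2-simplices (10): [v_0,v_1,v_2], [v_0,v_1,v_3], [v_0,v_1,v_4], [v_0,v_2,v_3], [v_0,v_2,v_4], [v_0,v_3,v_4], [v_1,v_2,v_3], [v_1,v_2,v_4], [v_1,v_3,v_4], [v_2,v_3,v_4]
  3-simplices (5): [v_0,v_1,v_2,v_3], [v_0,v_1,v_2,v_4], [v_0,v_1,v_3,v_4], [v_0,v_2,v_3,v_4], [v_1,v_2,v_3,v_4]

so the chain groups are C_0 ≅ Z^5, C_1 ≅ Z^10, C_2 ≅ Z^10, C_3 ≅ Z^5.

The boundary map ∂_1: C_1 → C_0 sends each edge [p,q] (with p < q) to q − p. For instance
  ∂[v_1,v_2] = [v_2] − [v_1].
The 5×10 boundary matrix has rank 4 and Smith normal form diag(1,1,1,1).

Boundary ∂_2: C_2 → C_1 maps a triangle to the signed sum of its edges. For instance
  ∂[v_0,v_2,v_4] = [v_2,v_4] − [v_0,v_4] + [v_0,v_2],
  ∂[v_0,v_3,v_4] = [v_3,v_4] − [v_0,v_4] + [v_0,v_3].
As a 10×10 matrix over Z this has rank 6, with invariant factors (1,1,1,1,1,1).

∂_3: C_3 → C_2 sends each 3-simplex σ to the alternating sum Σ_i (−1)^i (σ with its i-th vertex removed). For instance
  ∂[v_0,v_1,v_2,v_3] = [v_1,v_2,v_3] − [v_0,v_2,v_3] + [v_0,v_1,v_3] − [v_0,v_1,v_2],
  ∂[v_1,v_2,v_3,v_4] = [v_2,v_3,v_4] − [v_1,v_3,v_4] + [v_1,v_2,v_4] − [v_1,v_2,v_3].
The 10×5 boundary matrix has rank 4 and Smith normal form diag(1,1,1,1).

Computing H_k = (kernel of ∂_k) / (image of ∂_{k+1}):

  H_0: rank C_0 − rank ∂_1 = 5 − 4 = 1, and the invariant factors of ∂_1 are all 1, so H_0 = Z.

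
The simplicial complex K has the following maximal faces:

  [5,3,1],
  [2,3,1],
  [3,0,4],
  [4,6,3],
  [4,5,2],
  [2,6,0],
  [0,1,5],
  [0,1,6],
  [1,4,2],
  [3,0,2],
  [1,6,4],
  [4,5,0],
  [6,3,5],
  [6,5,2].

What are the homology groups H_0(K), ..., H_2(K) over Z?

Fix the vertex order 0 < 1 < 2 < 3 < 4 < 5 < 6 and write every simplex with vertices in increasing order. Then dim K = 2 and the simplices of K are:

  0-simplices (7): [0], [1], [2], [3], [4], [5], [6]
  1-simplices (21): [0,1], [0,2], [0,3], [0,4], [0,5], [0,6], [1,2], [1,3], [1,4], [1,5], [1,6], [2,3], [2,4], [2,5], [2,6], [3,4], [3,5], [3,6], [4,5], [4,6], [5,6]
  2-simplices (14): [0,1,5], [0,1,6], [0,2,3], [0,2,6], [0,3,4], [0,4,5], [1,2,3], [1,2,4], [1,3,5], [1,4,6], [2,4,5], [2,5,6], [3,4,6], [3,5,6]

giving chain groups C_0 ≅ Z^7, C_1 ≅ Z^21, C_2 ≅ Z^14.

Boundary ∂_1: C_1 → C_0 is given by ∂[p,q] = [q] − [p]. For instance
  ∂[0,3] = [3] − [0].
The 7×21 boundary matrix has rank 6 and Smith normal form diag(1,1,1,1,1,1).

∂_2: C_2 → C_1 acts by ∂[p,q,r] = [q,r] − [p,r] + [p,q]. For instance
  ∂[3,5,6] = [5,6] − [3,6] + [3,5],
  ∂[3,4,6] = [4,6] − [3,6] + [3,4].
The 21×14 boundary matrix has rank 13 and Smith normal form diag(1,1,1,1,1,1,1,1,1,1,1,1,1).

Now H_k = ker ∂_k / im ∂_{k+1}, so:

  H_0: rank C_0 − rank ∂_1 = 7 − 6 = 1, and the invariant factors of ∂_1 are all 1, so H_0 = Z.
  H_1: rank ker ∂_1 − rank ∂_2 = (21 − 6) − 13 = 2, and the invariant factors of ∂_2 are all 1, so H_1 = Z^2.
  H_2: rank ker ∂_2 − rank ∂_3 = (14 − 13) − 0 = 1, and there is no ∂_3, so H_2 = Z.

H_0 ≅ Z,  H_1 ≅ Z^2,  H_2 ≅ Z.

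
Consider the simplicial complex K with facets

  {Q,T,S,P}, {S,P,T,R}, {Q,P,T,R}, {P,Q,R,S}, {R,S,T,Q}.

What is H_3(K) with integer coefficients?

H_3 = Z.

Take the total order P < Q < R < S < T on the vertex set. Then K (dimension 3) consists of the simplices:

  0-simplices (5): P, Q, R, S, T
  1-simplices (10): PQ, PR, PS, PT, QR, QS, QT, RS, RT, ST
  2-simplices (10): PQR, PQS, PQT, PRS, PRT, PST, QRS, QRT, QST, RST
  3-simplices (5): PQRS, PQRT, PQST, PRST, QRST

Hence C_0 ≅ Z^5, C_1 ≅ Z^10, C_2 ≅ Z^10, C_3 ≅ Z^5.

∂_1: C_1 → C_0 sends each edge [p,q] (with p < q) to q − p.
The 5×10 boundary matrix has rank 4 and Smith normal form diag(1,1,1,1).

∂_2: C_2 → C_1 maps a triangle to the signed sum of its edges. For instance
  ∂PQT = QT − PT + PQ,
  ∂QRS = RS − QS + QR.
As a 10×10 matrix over Z this has rank 6, with invariant factors (1,1,1,1,1,1).

∂_3: C_3 → C_2 sends each 3-simplex σ to the alternating sum Σ_i (−1)^i (σ with its i-th vertex removed). For instance
  ∂PRST = RST − PST + PRT − PRS,
  ∂QRST = RST − QST + QRT − QRS.
The resulting 10×5 matrix has rank 4, and its Smith normal form has invariant factors (1,1,1,1).

Reading off H_k = ker ∂_k / im ∂_{k+1}:

  H_3: rank ker ∂_3 − rank ∂_4 = (5 − 4) − 0 = 1, and there is no ∂_4, so H_3 = Z.

(K is a triangulation of the 3-sphere S^3.)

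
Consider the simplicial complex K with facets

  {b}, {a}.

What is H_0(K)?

H_0 ≅ Z^2.

K has 2 vertices.
rank ∂_0 = 0, rank ∂_1 = 0 ⇒ b_0 = 2 − 0 − 0 = 2. So H_0 ≅ Z^2.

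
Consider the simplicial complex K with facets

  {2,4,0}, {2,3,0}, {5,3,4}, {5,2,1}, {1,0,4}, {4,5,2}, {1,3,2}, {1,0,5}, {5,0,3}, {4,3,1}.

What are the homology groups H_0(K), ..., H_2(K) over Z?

Take the total order 0 < 1 < 2 < 3 < 4 < 5 on the vertex set. Then K (dimension 2) consists of the simplices:

  0-simplices (6): [0], [1], [2], [3], [4], [5]
  1-simplices (15): [0,1], [0,2], [0,3], [0,4], [0,5], [1,2], [1,3], [1,4], [1,5], [2,3], [2,4], [2,5], [3,4], [3,5], [4,5]
  2-simplices (10): [0,1,4], [0,1,5], [0,2,3], [0,2,4], [0,3,5], [1,2,3], [1,2,5], [1,3,4], [2,4,5], [3,4,5]

so the chain groups are C_0 ≅ Z^6, C_1 ≅ Z^15, C_2 ≅ Z^10.

Boundary ∂_1: C_1 → C_0 maps an edge to its endpoints' difference, ∂[p,q] = q − p. For instance
  ∂[1,2] = [2] − [1].
The resulting 6×15 matrix has rank 5, and its Smith normal form has invariant factors (1,1,1,1,1).

∂_2: C_2 → C_1 maps a triangle to the signed sum of its edges. For instance
  ∂[0,2,3] = [2,3] − [0,3] + [0,2],
  ∂[0,3,5] = [3,5] − [0,5] + [0,3].
As a 15×10 matrix over Z this has rank 10, with invariant factors (1,1,1,1,1,1,1,1,1,2).

From H_k ≅ ker(∂_k) / im(∂_{k+1}) we obtain:

  H_0: rank C_0 − rank ∂_1 = 6 − 5 = 1, and the invariant factors of ∂_1 are all 1, so H_0 = Z.
  H_1: rank ker ∂_1 − rank ∂_2 = (15 − 5) − 10 = 0, and ∂_2 has invariant factor 2 > 1, so H_1 = Z/2Z.
  H_2: rank ker ∂_2 − rank ∂_3 = (10 − 10) − 0 = 0, and there is no ∂_3, so H_2 = 0.

H_0 ≅ Z,  H_1 ≅ Z/2Z,  H_2 = 0.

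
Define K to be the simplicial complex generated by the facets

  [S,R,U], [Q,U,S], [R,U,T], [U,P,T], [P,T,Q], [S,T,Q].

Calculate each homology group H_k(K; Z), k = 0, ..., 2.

H_0 = Z,  H_1 = Z,  H_2 = 0.

Order the vertices as P < Q < R < S < T < U. Listing each simplex with vertices in this order, K has dimension 2 with simplices:

  0-simplices (6): P, Q, R, S, T, U
  1-simplices (12): PQ, PT, PU, QS, QT, QU, RS, RT, RU, ST, SU, TU
  2-simplices (6): PQT, PTU, QST, QSU, RSU, RTU

so the chain groups are C_0 ≅ Z^6, C_1 ≅ Z^12, C_2 ≅ Z^6.

∂_1: C_1 → C_0 is given by ∂[p,q] = [q] − [p]. For instance
  ∂ST = T − S.
As a 6×12 matrix over Z this has rank 5, with invariant factors (1,1,1,1,1).

Boundary ∂_2: C_2 → C_1 acts by ∂[p,q,r] = [q,r] − [p,r] + [p,q]. For instance
  ∂PTU = TU − PU + PT,
  ∂RSU = SU − RU + RS.
The resulting 12×6 matrix has rank 6, and its Smith normal form has invariant factors (1,1,1,1,1,1).

From H_k ≅ ker(∂_k) / im(∂_{k+1}) we obtain:

  H_0: rank C_0 − rank ∂_1 = 6 − 5 = 1, and the invariant factors of ∂_1 are all 1, so H_0 ≅ Z.
  H_1: rank ker ∂_1 − rank ∂_2 = (12 − 5) − 6 = 1, and the invariant factors of ∂_2 are all 1, so H_1 ≅ Z.
  H_2: rank ker ∂_2 − rank ∂_3 = (6 − 6) − 0 = 0, and there is no ∂_3, so H_2 ≅ 0.

As a check, the Euler characteristic is 6 − 12 + 6 = 0, which agrees with 1 − 1 + 0 = 0.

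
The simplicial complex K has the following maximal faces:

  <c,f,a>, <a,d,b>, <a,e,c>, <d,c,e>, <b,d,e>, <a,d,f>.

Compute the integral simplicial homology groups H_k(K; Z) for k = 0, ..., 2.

H_0 ≅ Z,  H_1 ≅ Z,  H_2 = 0.

We work with the vertex ordering a < b < c < d < e < f. The simplices of K, each written with vertices in increasing order, are:

  0-simplices (6): a, b, c, d, e, f
  1-simplices (12): ab, ac, ad, ae, af, bd, be, cd, ce, cf, de, df
  2-simplices (6): abd, ace, acf, adf, bde, cde

giving chain groups C_0 ≅ Z^6, C_1 ≅ Z^12, C_2 ≅ Z^6.

∂_1: C_1 → C_0 sends each edge [p,q] (with p < q) to q − p.
As a 6×12 matrix over Z this has rank 5, with invariant factors (1,1,1,1,1).

Boundary ∂_2: C_2 → C_1 maps a triangle to the signed sum of its edges. For instance
  ∂bde = de − be + bd,
  ∂acf = cf − af + ac.
The resulting 12×6 matrix has rank 6, and its Smith normal form has invariant factors (1,1,1,1,1,1).

From H_k ≅ ker(∂_k) / im(∂_{k+1}) we obtain:

  H_0: rank C_0 − rank ∂_1 = 6 − 5 = 1, and the invariant factors of ∂_1 are all 1, so H_0 ≅ Z.
  H_1: rank ker ∂_1 − rank ∂_2 = (12 − 5) − 6 = 1, and the invariant factors of ∂_2 are all 1, so H_1 ≅ Z.
  H_2: rank ker ∂_2 − rank ∂_3 = (6 − 6) − 0 = 0, and there is no ∂_3, so H_2 ≅ 0.

(K is a triangulation of the cylinder S^1 x I.)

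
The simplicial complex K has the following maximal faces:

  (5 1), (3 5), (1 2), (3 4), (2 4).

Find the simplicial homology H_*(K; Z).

Fix the vertex order 1 < 2 < 3 < 4 < 5 and write every simplex with vertices in increasing order. Then dim K = 1 and the simplices of K are:

  0-simplices (5): [1], [2], [3], [4], [5]
  1-simplices (5): [1,2], [1,5], [2,4], [3,4], [3,5]

so the chain groups are C_0 ≅ Z^5, C_1 ≅ Z^5.

The boundary map ∂_1: C_1 → C_0 is given by ∂[p,q] = [q] − [p].
The resulting 5×5 matrix has rank 4, and its Smith normal form has invariant factors (1,1,1,1).

Now H_k = ker ∂_k / im ∂_{k+1}, so:

  H_0: rank C_0 − rank ∂_1 = 5 − 4 = 1, and the invariant factors of ∂_1 are all 1, so H_0 = Z.
  H_1: rank ker ∂_1 − rank ∂_2 = (5 − 4) − 0 = 1, and there is no ∂_2, so H_1 = Z.

As a check, the Euler characteristic is 5 − 5 = 0, which agrees with 1 − 1 = 0.

H_0 ≅ Z,  H_1 ≅ Z.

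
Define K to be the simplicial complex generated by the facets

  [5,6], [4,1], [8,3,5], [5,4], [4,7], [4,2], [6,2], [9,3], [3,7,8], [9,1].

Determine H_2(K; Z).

Order the vertices as 1 < 2 < 3 < 4 < 5 < 6 < 7 < 8 < 9. Listing each simplex with vertices in this order, K has dimension 2 with simplices:

  0-simplices (9): [1], [2], [3], [4], [5], [6], [7], [8], [9]
  1-simplices (13): [1,4], [1,9], [2,4], [2,6], [3,5], [3,7], [3,8], [3,9], [4,5], [4,7], [5,6], [5,8], [7,8]
  2-simplices (2): [3,5,8], [3,7,8]

so the chain groups are C_0 ≅ Z^9, C_1 ≅ Z^13, C_2 ≅ Z^2.

The boundary map ∂_1: C_1 → C_0 is given by ∂[p,q] = [q] − [p].
The resulting 9×13 matrix has rank 8, and its Smith normal form has invariant factors (1,1,1,1,1,1,1,1).

Boundary ∂_2: C_2 → C_1 sends each 2-simplex [p,q,r] to [q,r] − [p,r] + [p,q]. For instance
  ∂[3,7,8] = [7,8] − [3,8] + [3,7],
  ∂[3,5,8] = [5,8] − [3,8] + [3,5].
As a 13×2 matrix over Z this has rank 2, with invariant factors (1,1).

Reading off H_k = ker ∂_k / im ∂_{k+1}:

  H_2: rank ker ∂_2 − rank ∂_3 = (2 − 2) − 0 = 0, and there is no ∂_3, so H_2 ≅ 0.

H_2 ≅ 0.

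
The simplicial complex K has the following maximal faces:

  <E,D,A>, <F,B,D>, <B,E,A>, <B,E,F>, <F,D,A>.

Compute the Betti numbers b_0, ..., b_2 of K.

Order the vertices as A < B < D < E < F. Listing each simplex with vertices in this order, K has dimension 2 with simplices:

  0-simplices (5): A, B, D, E, F
  1-simplices (10): AB, AD, AE, AF, BD, BE, BF, DE, DF, EF
  2-simplices (5): ABE, ADE, ADF, BDF, BEF

giving chain groups C_0 ≅ Z^5, C_1 ≅ Z^10, C_2 ≅ Z^5.

The boundary map ∂_1: C_1 → C_0 maps an edge to its endpoints' difference, ∂[p,q] = q − p. For instance
  ∂AD = D − A.
This gives a 5×10 integer matrix of rank 4; reducing to Smith normal form yields diagonal entries (1,1,1,1).

∂_2: C_2 → C_1 acts by ∂[p,q,r] = [q,r] − [p,r] + [p,q]. For instance
  ∂ABE = BE − AE + AB,
  ∂ADE = DE − AE + AD.
The resulting 10×5 matrix has rank 5, and its Smith normal form has invariant factors (1,1,1,1,1).

From H_k ≅ ker(∂_k) / im(∂_{k+1}) we obtain:

  H_0: rank C_0 − rank ∂_1 = 5 − 4 = 1, and the invariant factors of ∂_1 are all 1, so H_0 = Z.
  H_1: rank ker ∂_1 − rank ∂_2 = (10 − 4) − 5 = 1, and the invariant factors of ∂_2 are all 1, so H_1 = Z.
  H_2: rank ker ∂_2 − rank ∂_3 = (5 − 5) − 0 = 0, and there is no ∂_3, so H_2 = 0.

Hence the Betti numbers are b_0 = 1, b_1 = 1, b_2 = 0.

b_0 = 1, b_1 = 1, b_2 = 0.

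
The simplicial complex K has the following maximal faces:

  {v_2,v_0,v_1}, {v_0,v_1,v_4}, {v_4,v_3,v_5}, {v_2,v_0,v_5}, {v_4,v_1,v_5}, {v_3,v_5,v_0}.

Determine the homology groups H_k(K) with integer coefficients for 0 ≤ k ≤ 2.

Take the total order v_0 < v_1 < v_2 < v_3 < v_4 < v_5 on the vertex set. Then K (dimension 2) consists of the simplices:

  0-simplices (6): [v_0], [v_1], [v_2], [v_3], [v_4], [v_5]
  1-simplices (12): [v_0,v_1], [v_0,v_2], [v_0,v_3], [v_0,v_4], [v_0,v_5], [v_1,v_2], [v_1,v_4], [v_1,v_5], [v_2,v_5], [v_3,v_4], [v_3,v_5], [v_4,v_5]
  2-simplices (6): [v_0,v_1,v_2], [v_0,v_1,v_4], [v_0,v_2,v_5], [v_0,v_3,v_5], [v_1,v_4,v_5], [v_3,v_4,v_5]

giving chain groups C_0 ≅ Z^6, C_1 ≅ Z^12, C_2 ≅ Z^6.

Boundary ∂_1: C_1 → C_0 is given by ∂[p,q] = [q] − [p]. For instance
  ∂[v_0,v_4] = [v_4] − [v_0].
As a 6×12 matrix over Z this has rank 5, with invariant factors (1,1,1,1,1).

Boundary ∂_2: C_2 → C_1 maps a triangle to the signed sum of its edges. For instance
  ∂[v_0,v_3,v_5] = [v_3,v_5] − [v_0,v_5] + [v_0,v_3],
  ∂[v_0,v_1,v_4] = [v_1,v_4] − [v_0,v_4] + [v_0,v_1].
The 12×6 boundary matrix has rank 6 and Smith normal form diag(1,1,1,1,1,1).

Computing H_k = (kernel of ∂_k) / (image of ∂_{k+1}):

  H_0: rank C_0 − rank ∂_1 = 6 − 5 = 1, and the invariant factors of ∂_1 are all 1, so H_0 ≅ Z.
  H_1: rank ker ∂_1 − rank ∂_2 = (12 − 5) − 6 = 1, and the invariant factors of ∂_2 are all 1, so H_1 ≅ Z.
  H_2: rank ker ∂_2 − rank ∂_3 = (6 − 6) − 0 = 0, and there is no ∂_3, so H_2 ≅ 0.

As a check, the Euler characteristic is 6 − 12 + 6 = 0, which agrees with 1 − 1 + 0 = 0.

H_0 ≅ Z,  H_1 ≅ Z,  H_2 = 0.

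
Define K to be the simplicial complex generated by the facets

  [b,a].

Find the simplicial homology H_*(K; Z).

H_0 = Z,  H_1 = 0.

Fix the vertex order a < b and write every simplex with vertices in increasing order. Then dim K = 1 and the simplices of K are:

  0-simplices (2): a, b
  1-simplices (1): ab

Hence C_0 ≅ Z^2, C_1 ≅ Z^1.

Boundary ∂_1: C_1 → C_0 sends each edge [p,q] (with p < q) to q − p. For instance
  ∂ab = b − a.
This gives a 2×1 integer matrix of rank 1; reducing to Smith normal form yields diagonal entries (1).

Now H_k = ker ∂_k / im ∂_{k+1}, so:

  H_0: rank C_0 − rank ∂_1 = 2 − 1 = 1, and the invariant factors of ∂_1 are all 1, so H_0 ≅ Z.
  H_1: rank ker ∂_1 − rank ∂_2 = (1 − 1) − 0 = 0, and there is no ∂_2, so H_1 ≅ 0.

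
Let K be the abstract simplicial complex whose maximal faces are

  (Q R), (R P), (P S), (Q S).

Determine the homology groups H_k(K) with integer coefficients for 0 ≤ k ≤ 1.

Fix the vertex order P < Q < R < S and write every simplex with vertices in increasing order. Then dim K = 1 and the simplices of K are:

  0-simplices (4): P, Q, R, S
  1-simplices (4): PR, PS, QR, QS

giving chain groups C_0 ≅ Z^4, C_1 ≅ Z^4.

The boundary map ∂_1: C_1 → C_0 maps an edge to its endpoints' difference, ∂[p,q] = q − p. For instance
  ∂PS = S − P.
As a 4×4 matrix over Z this has rank 3, with invariant factors (1,1,1).

Now H_k = ker ∂_k / im ∂_{k+1}, so:

  H_0: rank C_0 − rank ∂_1 = 4 − 3 = 1, and the invariant factors of ∂_1 are all 1, so H_0 = Z.
  H_1: rank ker ∂_1 − rank ∂_2 = (4 − 3) − 0 = 1, and there is no ∂_2, so H_1 = Z.

H_0 = Z,  H_1 = Z.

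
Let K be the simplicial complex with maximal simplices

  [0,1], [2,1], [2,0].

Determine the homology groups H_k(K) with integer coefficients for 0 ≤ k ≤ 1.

H_0 ≅ Z,  H_1 ≅ Z.

Fix the vertex order 0 < 1 < 2 and write every simplex with vertices in increasing order. Then dim K = 1 and the simplices of K are:

  0-simplices (3): [0], [1], [2]
  1-simplices (3): [0,1], [0,2], [1,2]

giving chain groups C_0 ≅ Z^3, C_1 ≅ Z^3.

Boundary ∂_1: C_1 → C_0 maps an edge to its endpoints' difference, ∂[p,q] = q − p. For instance
  ∂[0,1] = [1] − [0].
The resulting 3×3 matrix has rank 2, and its Smith normal form has invariant factors (1,1).

Now H_k = ker ∂_k / im ∂_{k+1}, so:

  H_0: rank C_0 − rank ∂_1 = 3 − 2 = 1, and the invariant factors of ∂_1 are all 1, so H_0 ≅ Z.
  H_1: rank ker ∂_1 − rank ∂_2 = (3 − 2) − 0 = 1, and there is no ∂_2, so H_1 ≅ Z.

As a check, the Euler characteristic is 3 − 3 = 0, which agrees with 1 − 1 = 0.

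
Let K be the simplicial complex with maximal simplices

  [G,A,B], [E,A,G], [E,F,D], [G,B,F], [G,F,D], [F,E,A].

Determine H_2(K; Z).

Order the vertices as A < B < D < E < F < G. Listing each simplex with vertices in this order, K has dimension 2 with simplices:

  0-simplices (6): A, B, D, E, F, G
  1-simplices (12): AB, AE, AF, AG, BF, BG, DE, DF, DG, EF, EG, FG
  2-simplices (6): ABG, AEF, AEG, BFG, DEF, DFG

so the chain groups are C_0 ≅ Z^6, C_1 ≅ Z^12, C_2 ≅ Z^6.

The boundary map ∂_1: C_1 → C_0 maps an edge to its endpoints' difference, ∂[p,q] = q − p. For instance
  ∂AG = G − A.
The resulting 6×12 matrix has rank 5, and its Smith normal form has invariant factors (1,1,1,1,1).

The boundary map ∂_2: C_2 → C_1 maps a triangle to the signed sum of its edges. For instance
  ∂AEG = EG − AG + AE,
  ∂DFG = FG − DG + DF.
The 12×6 boundary matrix has rank 6 and Smith normal form diag(1,1,1,1,1,1).

Now H_k = ker ∂_k / im ∂_{k+1}, so:

  H_2: rank ker ∂_2 − rank ∂_3 = (6 − 6) − 0 = 0, and there is no ∂_3, so H_2 ≅ 0.

H_2 = 0.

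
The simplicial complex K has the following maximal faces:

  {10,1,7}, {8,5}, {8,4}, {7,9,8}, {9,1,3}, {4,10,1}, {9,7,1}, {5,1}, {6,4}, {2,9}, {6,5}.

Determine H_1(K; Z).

H_1 ≅ Z^3.

Fix the vertex order 1 < 2 < 3 < 4 < 5 < 6 < 7 < 8 < 9 < 10 and write every simplex with vertices in increasing order. Then dim K = 2 and the simplices of K are:

  0-simplices (10): [1], [2], [3], [4], [5], [6], [7], [8], [9], [10]
  1-simplices (17): [1,3], [1,4], [1,5], [1,7], [1,9], [1,10], [2,9], [3,9], [4,6], [4,8], [4,10], [5,6], [5,8], [7,8], [7,9], [7,10], [8,9]
  2-simplices (5): [1,3,9], [1,4,10], [1,7,9], [1,7,10], [7,8,9]

Hence C_0 ≅ Z^10, C_1 ≅ Z^17, C_2 ≅ Z^5.

Boundary ∂_1: C_1 → C_0 maps an edge to its endpoints' difference, ∂[p,q] = q − p. For instance
  ∂[7,8] = [8] − [7].
The 10×17 boundary matrix has rank 9 and Smith normal form diag(1,1,1,1,1,1,1,1,1).

Boundary ∂_2: C_2 → C_1 sends each 2-simplex [p,q,r] to [q,r] − [p,r] + [p,q]. For instance
  ∂[1,4,10] = [4,10] − [1,10] + [1,4],
  ∂[1,7,10] = [7,10] − [1,10] + [1,7].
The resulting 17×5 matrix has rank 5, and its Smith normal form has invariant factors (1,1,1,1,1).

From H_k ≅ ker(∂_k) / im(∂_{k+1}) we obtain:

  H_1: rank ker ∂_1 − rank ∂_2 = (17 − 9) − 5 = 3, and the invariant factors of ∂_2 are all 1, so H_1 ≅ Z^3.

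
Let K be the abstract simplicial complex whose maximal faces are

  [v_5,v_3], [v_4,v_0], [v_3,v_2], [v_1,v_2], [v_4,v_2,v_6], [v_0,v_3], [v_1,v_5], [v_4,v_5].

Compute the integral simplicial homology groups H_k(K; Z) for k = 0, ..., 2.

H_0 = Z,  H_1 = Z^3,  H_2 = 0.

We work with the vertex ordering v_0 < v_1 < v_2 < v_3 < v_4 < v_5 < v_6. The simplices of K, each written with vertices in increasing order, are:

  0-simplices (7): [v_0], [v_1], [v_2], [v_3], [v_4], [v_5], [v_6]
  1-simplices (10): [v_0,v_3], [v_0,v_4], [v_1,v_2], [v_1,v_5], [v_2,v_3], [v_2,v_4], [v_2,v_6], [v_3,v_5], [v_4,v_5], [v_4,v_6]
  2-simplices (1): [v_2,v_4,v_6]

so the chain groups are C_0 ≅ Z^7, C_1 ≅ Z^10, C_2 ≅ Z^1.

Boundary ∂_1: C_1 → C_0 maps an edge to its endpoints' difference, ∂[p,q] = q − p.
The resulting 7×10 matrix has rank 6, and its Smith normal form has invariant factors (1,1,1,1,1,1).

∂_2: C_2 → C_1 acts by ∂[p,q,r] = [q,r] − [p,r] + [p,q]. For instance
  ∂[v_2,v_4,v_6] = [v_4,v_6] − [v_2,v_6] + [v_2,v_4].
The resulting 10×1 matrix has rank 1, and its Smith normal form has invariant factors (1).

Computing H_k = (kernel of ∂_k) / (image of ∂_{k+1}):

  H_0: rank C_0 − rank ∂_1 = 7 − 6 = 1, and the invariant factors of ∂_1 are all 1, so H_0 = Z.
  H_1: rank ker ∂_1 − rank ∂_2 = (10 − 6) − 1 = 3, and the invariant factors of ∂_2 are all 1, so H_1 = Z^3.
  H_2: rank ker ∂_2 − rank ∂_3 = (1 − 1) − 0 = 0, and there is no ∂_3, so H_2 = 0.

As a check, the Euler characteristic is 7 − 10 + 1 = -2, which agrees with 1 − 3 + 0 = -2.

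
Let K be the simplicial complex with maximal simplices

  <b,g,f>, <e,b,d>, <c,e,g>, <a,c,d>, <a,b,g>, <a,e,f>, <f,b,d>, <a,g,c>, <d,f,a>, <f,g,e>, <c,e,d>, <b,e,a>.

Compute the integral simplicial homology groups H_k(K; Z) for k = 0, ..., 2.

H_0 = Z,  H_1 = Z/2Z,  H_2 = 0.

K has 7 vertices, 18 edges, 12 triangles.
rank ∂_0 = 0, rank ∂_1 = 6 ⇒ b_0 = 7 − 0 − 6 = 1; all invariant factors of ∂_1 are 1 so no torsion. So H_0 ≅ Z.
rank ∂_1 = 6, rank ∂_2 = 12 ⇒ b_1 = 18 − 6 − 12 = 0; ∂_2 has invariant factor(s) [2] giving torsion. So H_1 ≅ Z/2Z.
rank ∂_2 = 12, rank ∂_3 = 0 ⇒ b_2 = 12 − 12 − 0 = 0. So H_2 ≅ 0.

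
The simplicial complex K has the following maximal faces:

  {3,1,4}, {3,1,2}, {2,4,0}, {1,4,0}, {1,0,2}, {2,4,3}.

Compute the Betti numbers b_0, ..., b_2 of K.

b_0 = 1, b_1 = 0, b_2 = 1.

Order the vertices as 0 < 1 < 2 < 3 < 4. Listing each simplex with vertices in this order, K has dimension 2 with simplices:

  0-simplices (5): [0], [1], [2], [3], [4]
  1-simplices (9): [0,1], [0,2], [0,4], [1,2], [1,3], [1,4], [2,3], [2,4], [3,4]
  2-simplices (6): [0,1,2], [0,1,4], [0,2,4], [1,2,3], [1,3,4], [2,3,4]

Hence C_0 ≅ Z^5, C_1 ≅ Z^9, C_2 ≅ Z^6.

The boundary map ∂_1: C_1 → C_0 is given by ∂[p,q] = [q] − [p].
The resulting 5×9 matrix has rank 4, and its Smith normal form has invariant factors (1,1,1,1).

∂_2: C_2 → C_1 acts by ∂[p,q,r] = [q,r] − [p,r] + [p,q]. For instance
  ∂[0,2,4] = [2,4] − [0,4] + [0,2],
  ∂[1,2,3] = [2,3] − [1,3] + [1,2].
This gives a 9×6 integer matrix of rank 5; reducing to Smith normal form yields diagonal entries (1,1,1,1,1).

Computing H_k = (kernel of ∂_k) / (image of ∂_{k+1}):

  H_0: rank C_0 − rank ∂_1 = 5 − 4 = 1, and the invariant factors of ∂_1 are all 1, so H_0 = Z.
  H_1: rank ker ∂_1 − rank ∂_2 = (9 − 4) − 5 = 0, and the invariant factors of ∂_2 are all 1, so H_1 = 0.
  H_2: rank ker ∂_2 − rank ∂_3 = (6 − 5) − 0 = 1, and there is no ∂_3, so H_2 = Z.

As a check, the Euler characteristic is 5 − 9 + 6 = 2, which agrees with 1 − 0 + 1 = 2.

Hence the Betti numbers are b_0 = 1, b_1 = 0, b_2 = 1.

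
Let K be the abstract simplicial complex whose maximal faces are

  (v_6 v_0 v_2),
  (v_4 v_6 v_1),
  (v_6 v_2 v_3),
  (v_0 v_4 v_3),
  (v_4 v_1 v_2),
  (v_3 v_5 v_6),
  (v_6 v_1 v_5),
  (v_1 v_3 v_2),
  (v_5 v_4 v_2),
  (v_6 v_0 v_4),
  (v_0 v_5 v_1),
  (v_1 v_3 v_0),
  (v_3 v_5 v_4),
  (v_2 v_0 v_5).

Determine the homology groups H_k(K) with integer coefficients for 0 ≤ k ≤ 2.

H_0 = Z,  H_1 = Z^2,  H_2 = Z.

K has 7 vertices, 21 edges, 14 triangles.
rank ∂_0 = 0, rank ∂_1 = 6 ⇒ b_0 = 7 − 0 − 6 = 1; all invariant factors of ∂_1 are 1 so no torsion. So H_0 = Z.
rank ∂_1 = 6, rank ∂_2 = 13 ⇒ b_1 = 21 − 6 − 13 = 2; all invariant factors of ∂_2 are 1 so no torsion. So H_1 = Z^2.
rank ∂_2 = 13, rank ∂_3 = 0 ⇒ b_2 = 14 − 13 − 0 = 1. So H_2 = Z.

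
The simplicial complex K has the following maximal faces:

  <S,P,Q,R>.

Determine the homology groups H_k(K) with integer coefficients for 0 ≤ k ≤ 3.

H_0 = Z,  H_1 = 0,  H_2 = 0,  H_3 = 0.

We work with the vertex ordering P < Q < R < S. The simplices of K, each written with vertices in increasing order, are:

  0-simplices (4): P, Q, R, S
  1-simplices (6): PQ, PR, PS, QR, QS, RS
  2-simplices (4): PQR, PQS, PRS, QRS
  3-simplices (1): PQRS

giving chain groups C_0 ≅ Z^4, C_1 ≅ Z^6, C_2 ≅ Z^4, C_3 ≅ Z^1.

∂_1: C_1 → C_0 maps an edge to its endpoints' difference, ∂[p,q] = q − p. For instance
  ∂RS = S − R.
The resulting 4×6 matrix has rank 3, and its Smith normal form has invariant factors (1,1,1).

∂_2: C_2 → C_1 maps a triangle to the signed sum of its edges. For instance
  ∂PQS = QS − PS + PQ,
  ∂QRS = RS − QS + QR.
The resulting 6×4 matrix has rank 3, and its Smith normal form has invariant factors (1,1,1).

Boundary ∂_3: C_3 → C_2 sends each 3-simplex σ to the alternating sum Σ_i (−1)^i (σ with its i-th vertex removed). For instance
  ∂PQRS = QRS − PRS + PQS − PQR.
As a 4×1 matrix over Z this has rank 1, with invariant factors (1).

Computing H_k = (kernel of ∂_k) / (image of ∂_{k+1}):

  H_0: rank C_0 − rank ∂_1 = 4 − 3 = 1, and the invariant factors of ∂_1 are all 1, so H_0 = Z.
  H_1: rank ker ∂_1 − rank ∂_2 = (6 − 3) − 3 = 0, and the invariant factors of ∂_2 are all 1, so H_1 = 0.
  H_2: rank ker ∂_2 − rank ∂_3 = (4 − 3) − 1 = 0, and the invariant factors of ∂_3 are all 1, so H_2 = 0.
  H_3: rank ker ∂_3 − rank ∂_4 = (1 − 1) − 0 = 0, and there is no ∂_4, so H_3 = 0.

(K is a triangulation of the 3-simplex.)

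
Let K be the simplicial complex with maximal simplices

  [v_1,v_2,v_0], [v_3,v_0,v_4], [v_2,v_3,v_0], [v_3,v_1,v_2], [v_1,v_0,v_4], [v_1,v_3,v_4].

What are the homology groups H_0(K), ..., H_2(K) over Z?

H_0 = Z,  H_1 = 0,  H_2 = Z.

Take the total order v_0 < v_1 < v_2 < v_3 < v_4 on the vertex set. Then K (dimension 2) consists of the simplices:

  0-simplices (5): [v_0], [v_1], [v_2], [v_3], [v_4]
  1-simplices (9): [v_0,v_1], [v_0,v_2], [v_0,v_3], [v_0,v_4], [v_1,v_2], [v_1,v_3], [v_1,v_4], [v_2,v_3], [v_3,v_4]
  2-simplices (6): [v_0,v_1,v_2], [v_0,v_1,v_4], [v_0,v_2,v_3], [v_0,v_3,v_4], [v_1,v_2,v_3], [v_1,v_3,v_4]

so the chain groups are C_0 ≅ Z^5, C_1 ≅ Z^9, C_2 ≅ Z^6.

Boundary ∂_1: C_1 → C_0 maps an edge to its endpoints' difference, ∂[p,q] = q − p.
The resulting 5×9 matrix has rank 4, and its Smith normal form has invariant factors (1,1,1,1).

Boundary ∂_2: C_2 → C_1 acts by ∂[p,q,r] = [q,r] − [p,r] + [p,q]. For instance
  ∂[v_1,v_2,v_3] = [v_2,v_3] − [v_1,v_3] + [v_1,v_2],
  ∂[v_0,v_1,v_4] = [v_1,v_4] − [v_0,v_4] + [v_0,v_1].
The resulting 9×6 matrix has rank 5, and its Smith normal form has invariant factors (1,1,1,1,1).

Computing H_k = (kernel of ∂_k) / (image of ∂_{k+1}):

  H_0: rank C_0 − rank ∂_1 = 5 − 4 = 1, and the invariant factors of ∂_1 are all 1, so H_0 = Z.
  H_1: rank ker ∂_1 − rank ∂_2 = (9 − 4) − 5 = 0, and the invariant factors of ∂_2 are all 1, so H_1 = 0.
  H_2: rank ker ∂_2 − rank ∂_3 = (6 − 5) − 0 = 1, and there is no ∂_3, so H_2 = Z.

As a check, the Euler characteristic is 5 − 9 + 6 = 2, which agrees with 1 − 0 + 1 = 2.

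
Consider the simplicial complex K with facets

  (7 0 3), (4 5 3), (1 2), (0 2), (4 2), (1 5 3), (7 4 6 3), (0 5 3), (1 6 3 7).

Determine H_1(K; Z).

Fix the vertex order 0 < 1 < 2 < 3 < 4 < 5 < 6 < 7 and write every simplex with vertices in increasing order. Then dim K = 3 and the simplices of K are:

  0-simplices (8): [0], [1], [2], [3], [4], [5], [6], [7]
  1-simplices (18): [0,2], [0,3], [0,5], [0,7], [1,2], [1,3], [1,5], [1,6], [1,7], [2,4], [3,4], [3,5], [3,6], [3,7], [4,5], [4,6], [4,7], [6,7]
  2-simplices (11): [0,3,5], [0,3,7], [1,3,5], [1,3,6], [1,3,7], [1,6,7], [3,4,5], [3,4,6], [3,4,7], [3,6,7], [4,6,7]
  3-simplices (2): [1,3,6,7], [3,4,6,7]

so the chain groups are C_0 ≅ Z^8, C_1 ≅ Z^18, C_2 ≅ Z^11, C_3 ≅ Z^2.

∂_1: C_1 → C_0 maps an edge to its endpoints' difference, ∂[p,q] = q − p.
This gives a 8×18 integer matrix of rank 7; reducing to Smith normal form yields diagonal entries (1,1,1,1,1,1,1).

The boundary map ∂_2: C_2 → C_1 acts by ∂[p,q,r] = [q,r] − [p,r] + [p,q]. For instance
  ∂[4,6,7] = [6,7] − [4,7] + [4,6],
  ∂[3,4,6] = [4,6] − [3,6] + [3,4].
The resulting 18×11 matrix has rank 9, and its Smith normal form has invariant factors (1,1,1,1,1,1,1,1,1).

The boundary map ∂_3: C_3 → C_2 sends each 3-simplex σ to the alternating sum Σ_i (−1)^i (σ with its i-th vertex removed). For instance
  ∂[3,4,6,7] = [4,6,7] − [3,6,7] + [3,4,7] − [3,4,6],
  ∂[1,3,6,7] = [3,6,7] − [1,6,7] + [1,3,7] − [1,3,6].
As a 11×2 matrix over Z this has rank 2, with invariant factors (1,1).

From H_k ≅ ker(∂_k) / im(∂_{k+1}) we obtain:

  H_1: rank ker ∂_1 − rank ∂_2 = (18 − 7) − 9 = 2, and the invariant factors of ∂_2 are all 1, so H_1 = Z^2.

H_1 = Z^2.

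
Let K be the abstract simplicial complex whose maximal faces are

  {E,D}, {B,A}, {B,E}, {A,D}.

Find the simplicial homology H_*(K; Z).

We work with the vertex ordering A < B < D < E. The simplices of K, each written with vertices in increasing order, are:

  0-simplices (4): A, B, D, E
  1-simplices (4): AB, AD, BE, DE

Hence C_0 ≅ Z^4, C_1 ≅ Z^4.

∂_1: C_1 → C_0 is given by ∂[p,q] = [q] − [p]. For instance
  ∂DE = E − D.
The 4×4 boundary matrix has rank 3 and Smith normal form diag(1,1,1).

Now H_k = ker ∂_k / im ∂_{k+1}, so:

  H_0: rank C_0 − rank ∂_1 = 4 − 3 = 1, and the invariant factors of ∂_1 are all 1, so H_0 = Z.
  H_1: rank ker ∂_1 − rank ∂_2 = (4 − 3) − 0 = 1, and there is no ∂_2, so H_1 = Z.

As a check, the Euler characteristic is 4 − 4 = 0, which agrees with 1 − 1 = 0.

H_0 = Z,  H_1 = Z.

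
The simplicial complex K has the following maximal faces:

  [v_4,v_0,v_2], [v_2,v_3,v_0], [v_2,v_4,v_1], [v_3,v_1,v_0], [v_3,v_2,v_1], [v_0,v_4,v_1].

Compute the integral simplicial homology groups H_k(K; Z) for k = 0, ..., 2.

H_0 ≅ Z,  H_1 = 0,  H_2 ≅ Z.

We work with the vertex ordering v_0 < v_1 < v_2 < v_3 < v_4. The simplices of K, each written with vertices in increasing order, are:

  0-simplices (5): [v_0], [v_1], [v_2], [v_3], [v_4]
  1-simplices (9): [v_0,v_1], [v_0,v_2], [v_0,v_3], [v_0,v_4], [v_1,v_2], [v_1,v_3], [v_1,v_4], [v_2,v_3], [v_2,v_4]
  2-simplices (6): [v_0,v_1,v_3], [v_0,v_1,v_4], [v_0,v_2,v_3], [v_0,v_2,v_4], [v_1,v_2,v_3], [v_1,v_2,v_4]

so the chain groups are C_0 ≅ Z^5, C_1 ≅ Z^9, C_2 ≅ Z^6.

∂_1: C_1 → C_0 is given by ∂[p,q] = [q] − [p]. For instance
  ∂[v_0,v_1] = [v_1] − [v_0].
The resulting 5×9 matrix has rank 4, and its Smith normal form has invariant factors (1,1,1,1).

The boundary map ∂_2: C_2 → C_1 acts by ∂[p,q,r] = [q,r] − [p,r] + [p,q]. For instance
  ∂[v_0,v_1,v_4] = [v_1,v_4] − [v_0,v_4] + [v_0,v_1],
  ∂[v_0,v_2,v_4] = [v_2,v_4] − [v_0,v_4] + [v_0,v_2].
The resulting 9×6 matrix has rank 5, and its Smith normal form has invariant factors (1,1,1,1,1).

From H_k ≅ ker(∂_k) / im(∂_{k+1}) we obtain:

  H_0: rank C_0 − rank ∂_1 = 5 − 4 = 1, and the invariant factors of ∂_1 are all 1, so H_0 = Z.
  H_1: rank ker ∂_1 − rank ∂_2 = (9 − 4) − 5 = 0, and the invariant factors of ∂_2 are all 1, so H_1 = 0.
  H_2: rank ker ∂_2 − rank ∂_3 = (6 − 5) − 0 = 1, and there is no ∂_3, so H_2 = Z.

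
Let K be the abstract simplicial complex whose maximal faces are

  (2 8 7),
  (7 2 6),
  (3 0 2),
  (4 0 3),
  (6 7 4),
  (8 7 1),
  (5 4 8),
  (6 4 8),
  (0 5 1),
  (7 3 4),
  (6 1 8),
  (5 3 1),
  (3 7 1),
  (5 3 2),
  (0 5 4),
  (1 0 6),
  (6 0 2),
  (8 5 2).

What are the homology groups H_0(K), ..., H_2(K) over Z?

H_0 ≅ Z,  H_1 ≅ Z ⊕ Z/2Z,  H_2 = 0.

Take the total order 0 < 1 < 2 < 3 < 4 < 5 < 6 < 7 < 8 on the vertex set. Then K (dimension 2) consists of the simplices:

  0-simplices (9): [0], [1], [2], [3], [4], [5], [6], [7], [8]
  1-simplices (27): (27 of them)
  2-simplices (18): [0,1,5], [0,1,6], [0,2,3], [0,2,6], [0,3,4], [0,4,5], [1,3,5], [1,3,7], [1,6,8], [1,7,8], [2,3,5], [2,5,8], [2,6,7], [2,7,8], [3,4,7], [4,5,8], [4,6,7], [4,6,8]

giving chain groups C_0 ≅ Z^9, C_1 ≅ Z^27, C_2 ≅ Z^18.

Boundary ∂_1: C_1 → C_0 sends each edge [p,q] (with p < q) to q − p. For instance
  ∂[2,7] = [7] − [2].
This gives a 9×27 integer matrix of rank 8; reducing to Smith normal form yields diagonal entries (1,1,1,1,1,1,1,1).

The boundary map ∂_2: C_2 → C_1 sends each 2-simplex [p,q,r] to [q,r] − [p,r] + [p,q]. For instance
  ∂[4,6,7] = [6,7] − [4,7] + [4,6],
  ∂[1,7,8] = [7,8] − [1,8] + [1,7].
The resulting 27×18 matrix has rank 18, and its Smith normal form has invariant factors (1,1,1,1,1,1,1,1,1,1,1,1,1,1,1,1,1,2).

Now H_k = ker ∂_k / im ∂_{k+1}, so:

  H_0: rank C_0 − rank ∂_1 = 9 − 8 = 1, and the invariant factors of ∂_1 are all 1, so H_0 ≅ Z.
  H_1: rank ker ∂_1 − rank ∂_2 = (27 − 8) − 18 = 1, and ∂_2 has invariant factor 2 > 1, so H_1 ≅ Z ⊕ Z/2Z.
  H_2: rank ker ∂_2 − rank ∂_3 = (18 − 18) − 0 = 0, and there is no ∂_3, so H_2 ≅ 0.

(K is a triangulation of the Klein bottle.)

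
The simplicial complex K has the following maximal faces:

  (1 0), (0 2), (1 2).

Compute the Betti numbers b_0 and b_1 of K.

We work with the vertex ordering 0 < 1 < 2. The simplices of K, each written with vertices in increasing order, are:

  0-simplices (3): [0], [1], [2]
  1-simplices (3): [0,1], [0,2], [1,2]

giving chain groups C_0 ≅ Z^3, C_1 ≅ Z^3.

∂_1: C_1 → C_0 maps an edge to its endpoints' difference, ∂[p,q] = q − p. For instance
  ∂[1,2] = [2] − [1].
This gives a 3×3 integer matrix of rank 2; reducing to Smith normal form yields diagonal entries (1,1).

Computing H_k = (kernel of ∂_k) / (image of ∂_{k+1}):

  H_0: rank C_0 − rank ∂_1 = 3 − 2 = 1, and the invariant factors of ∂_1 are all 1, so H_0 = Z.
  H_1: rank ker ∂_1 − rank ∂_2 = (3 − 2) − 0 = 1, and there is no ∂_2, so H_1 = Z.

As a check, the Euler characteristic is 3 − 3 = 0, which agrees with 1 − 1 = 0.

Hence the Betti numbers are b_0 = 1, b_1 = 1.

b_0 = 1, b_1 = 1.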